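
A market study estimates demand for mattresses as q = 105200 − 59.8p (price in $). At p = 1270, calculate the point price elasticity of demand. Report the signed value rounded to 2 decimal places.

dq/dp = −59.8. At p = 1270, q = 105200 − 59.8(1270) = 29254.
Ed = (dq/dp)·(p/q) = −59.8 × (1270/29254) = -2.5960…

-2.60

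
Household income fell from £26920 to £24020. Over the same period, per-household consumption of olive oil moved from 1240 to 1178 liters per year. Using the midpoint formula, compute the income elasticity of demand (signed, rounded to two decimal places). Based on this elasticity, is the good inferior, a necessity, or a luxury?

%ΔQ = (1178 − 1240)/[( 1240 + 1178)/2] = -62/1209 = -0.051282…
%ΔIncome = (24020 − 26920)/[( 26920 + 24020)/2] = -2900/25470 = -0.113859…
E_income = (-62/1209) / (-2900/25470) = 0.4503…
0 < E_income < 1 ⇒ normal good, necessity.

0.45; necessity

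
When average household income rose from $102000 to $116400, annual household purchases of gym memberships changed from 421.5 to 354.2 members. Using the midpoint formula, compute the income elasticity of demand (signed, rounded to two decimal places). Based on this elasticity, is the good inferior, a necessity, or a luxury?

-1.32; inferior

%ΔQ = (354.2 − 421.5)/[( 421.5 + 354.2)/2] = -67.3/387.85 = -0.173520…
%ΔIncome = (116400 − 102000)/[( 102000 + 116400)/2] = 14400/109200 = 0.131868…
E_income = (-67.3/387.85) / (14400/109200) = -1.3158…
E_income < 0 ⇒ inferior good.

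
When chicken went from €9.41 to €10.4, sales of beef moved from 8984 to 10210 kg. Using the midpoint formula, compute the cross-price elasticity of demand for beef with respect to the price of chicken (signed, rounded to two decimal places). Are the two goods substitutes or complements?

1.28; substitutes

%ΔQ_{beef} = (10210 − 8984)/avg = 1226/9597 = 0.127748…
%ΔP_{chicken} = (10.4 − 9.41)/avg = 0.99/9.905 = 0.099949…
E_cross = (1226/9597) / (0.99/9.905) = 1.2781…
E_cross > 0 ⇒ the goods are substitutes.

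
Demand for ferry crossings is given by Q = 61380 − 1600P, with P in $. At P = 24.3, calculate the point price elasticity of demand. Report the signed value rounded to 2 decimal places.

dQ/dP = −1600. At P = 24.3, Q = 61380 − 1600(24.3) = 22500.
Ed = (dQ/dP)·(P/Q) = −1600 × (24.3/22500) = -1.728

-1.73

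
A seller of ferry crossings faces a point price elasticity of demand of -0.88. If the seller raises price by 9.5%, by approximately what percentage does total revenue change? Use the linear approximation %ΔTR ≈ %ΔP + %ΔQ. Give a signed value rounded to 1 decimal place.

+1.1%

%ΔQ ≈ Ed × %ΔP = (-0.88) × (+9.5%) = -8.3600%
%ΔTR ≈ %ΔP + %ΔQ = (+9.5%) + (-8.3600%) = +1.1400%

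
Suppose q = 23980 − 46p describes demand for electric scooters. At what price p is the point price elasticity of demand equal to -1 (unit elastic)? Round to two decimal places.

260.65

Ed = −46p/(23980 − 46p). Set this equal to -1:
46p = 1·(23980 − 46p) ⇒ 46p(1 + 1) = 1·23980
p = 1·23980 / (46·2) = 260.6521…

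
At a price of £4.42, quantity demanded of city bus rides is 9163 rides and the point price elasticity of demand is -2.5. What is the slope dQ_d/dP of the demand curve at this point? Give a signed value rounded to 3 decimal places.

-5182.692

Ed = (dQ_d/dP)·(P/Q_d) ⇒ dQ_d/dP = Ed·Q_d/P = (-2.5)·9163/4.42 = -5182.69230…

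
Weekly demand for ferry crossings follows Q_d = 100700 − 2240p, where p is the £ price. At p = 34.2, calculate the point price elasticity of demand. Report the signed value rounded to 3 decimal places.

dQ_d/dp = −2240. At p = 34.2, Q_d = 100700 − 2240(34.2) = 24092.
Ed = (dQ_d/dp)·(p/Q_d) = −2240 × (34.2/24092) = -3.17981…

-3.180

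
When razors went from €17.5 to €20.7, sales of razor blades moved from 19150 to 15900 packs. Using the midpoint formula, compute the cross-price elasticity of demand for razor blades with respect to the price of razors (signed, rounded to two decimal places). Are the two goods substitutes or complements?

-1.11; complements

%ΔQ_{razor blades} = (15900 − 19150)/avg = -3250/17525 = -0.185449…
%ΔP_{razors} = (20.7 − 17.5)/avg = 3.2/19.1 = 0.167539…
E_cross = (-3250/17525) / (3.2/19.1) = -1.1069…
E_cross < 0 ⇒ the goods are complements.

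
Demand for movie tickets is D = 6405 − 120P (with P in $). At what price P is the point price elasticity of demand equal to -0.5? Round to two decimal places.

17.79

Ed = −120P/(6405 − 120P). Set this equal to -0.5:
120P = 0.5·(6405 − 120P) ⇒ 120P(1 + 0.5) = 0.5·6405
P = 0.5·6405 / (120·1.5) = 17.7916…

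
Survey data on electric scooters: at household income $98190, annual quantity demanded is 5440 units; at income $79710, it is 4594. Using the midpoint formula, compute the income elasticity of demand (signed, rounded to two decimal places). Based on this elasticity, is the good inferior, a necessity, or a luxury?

0.81; necessity

%ΔQ = (4594 − 5440)/[( 5440 + 4594)/2] = -846/5017 = -0.168626…
%ΔIncome = (79710 − 98190)/[( 98190 + 79710)/2] = -18480/88950 = -0.207757…
E_income = (-846/5017) / (-18480/88950) = 0.8116…
0 < E_income < 1 ⇒ normal good, necessity.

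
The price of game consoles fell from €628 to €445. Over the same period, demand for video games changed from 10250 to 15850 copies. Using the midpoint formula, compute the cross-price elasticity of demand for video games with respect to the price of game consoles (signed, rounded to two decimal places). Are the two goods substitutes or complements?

%ΔQ_{video games} = (15850 − 10250)/avg = 5600/13050 = 0.429118…
%ΔP_{game consoles} = (445 − 628)/avg = -183/536.5 = -0.341099…
E_cross = (5600/13050) / (-183/536.5) = -1.2580…
E_cross < 0 ⇒ the goods are complements.

-1.26; complements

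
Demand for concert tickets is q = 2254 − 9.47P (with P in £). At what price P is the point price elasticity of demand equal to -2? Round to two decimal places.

Ed = −9.47P/(2254 − 9.47P). Set this equal to -2:
9.47P = 2·(2254 − 9.47P) ⇒ 9.47P(1 + 2) = 2·2254
P = 2·2254 / (9.47·3) = 158.6765…

158.68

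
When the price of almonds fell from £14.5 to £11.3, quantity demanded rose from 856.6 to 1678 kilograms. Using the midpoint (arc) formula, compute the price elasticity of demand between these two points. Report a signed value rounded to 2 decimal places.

%ΔQ = (1678 − 856.6) / [(856.6 + 1678)/2] = 821.4/1267.3 = 0.648149…
%ΔP = (11.3 − 14.5) / [(14.5 + 11.3)/2] = -3.2/12.9 = -0.248062…
Arc Ed = %ΔQ / %ΔP = (821.4/1267.3) / (-3.2/12.9) = -2.6128…

-2.61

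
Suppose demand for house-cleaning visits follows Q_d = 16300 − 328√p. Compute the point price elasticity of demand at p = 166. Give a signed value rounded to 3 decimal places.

dQ_d/dp = −328/(2√p) = -12.7289. At p = 166, Q_d = 12074.
Ed = (dQ_d/dp)·(p/Q_d) = (-12.7289) × (166/12074) = -0.17500…

-0.175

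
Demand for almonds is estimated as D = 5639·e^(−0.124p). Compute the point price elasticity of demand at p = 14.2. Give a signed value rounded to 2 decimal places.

dD/dp = −0.124·D = -120.204. At p = 14.2, D = 969.385.
Ed = (dD/dp)·(p/D) = (-120.204) × (14.2/969.385) = -1.7608

-1.76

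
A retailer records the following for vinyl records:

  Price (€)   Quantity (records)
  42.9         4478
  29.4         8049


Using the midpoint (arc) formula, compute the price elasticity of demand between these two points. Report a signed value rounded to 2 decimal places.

-1.53

%ΔQ = (8049 − 4478) / [(4478 + 8049)/2] = 3571/6263.5 = 0.570128…
%ΔP = (29.4 − 42.9) / [(42.9 + 29.4)/2] = -13.5/36.15 = -0.373443…
Arc Ed = %ΔQ / %ΔP = (3571/6263.5) / (-13.5/36.15) = -1.5266…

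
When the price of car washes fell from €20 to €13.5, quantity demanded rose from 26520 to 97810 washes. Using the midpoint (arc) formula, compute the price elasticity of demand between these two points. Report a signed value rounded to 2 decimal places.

-2.96

%ΔQ = (97810 − 26520) / [(26520 + 97810)/2] = 71290/62165 = 1.146786…
%ΔP = (13.5 − 20) / [(20 + 13.5)/2] = -6.5/16.75 = -0.388059…
Arc Ed = %ΔQ / %ΔP = (71290/62165) / (-6.5/16.75) = -2.9551…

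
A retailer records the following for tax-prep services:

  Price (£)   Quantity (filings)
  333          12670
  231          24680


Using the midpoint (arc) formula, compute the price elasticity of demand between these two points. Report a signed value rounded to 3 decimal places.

-1.778

%ΔQ = (24680 − 12670) / [(12670 + 24680)/2] = 12010/18675 = 0.643105…
%ΔP = (231 − 333) / [(333 + 231)/2] = -102/282 = -0.361702…
Arc Ed = %ΔQ / %ΔP = (12010/18675) / (-102/282) = -1.77799…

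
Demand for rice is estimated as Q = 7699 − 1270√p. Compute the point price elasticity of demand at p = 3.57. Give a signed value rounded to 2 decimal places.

dQ/dp = −1270/(2√p) = -336.078. At p = 3.57, Q = 5299.41.
Ed = (dQ/dp)·(p/Q) = (-336.078) × (3.57/5299.41) = -0.2264…

-0.23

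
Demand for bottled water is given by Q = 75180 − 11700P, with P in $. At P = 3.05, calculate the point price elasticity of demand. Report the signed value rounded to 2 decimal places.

dQ/dP = −11700. At P = 3.05, Q = 75180 − 11700(3.05) = 39495.
Ed = (dQ/dP)·(P/Q) = −11700 × (3.05/39495) = -0.9035…

-0.90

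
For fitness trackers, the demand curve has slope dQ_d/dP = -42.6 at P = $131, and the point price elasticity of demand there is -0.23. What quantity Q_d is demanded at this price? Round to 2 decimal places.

24263.48

Ed = (dQ_d/dP)·(P/Q_d) ⇒ Q_d = (dQ_d/dP)·P/Ed = (-42.6)·131/(-0.23) = 24263.4782…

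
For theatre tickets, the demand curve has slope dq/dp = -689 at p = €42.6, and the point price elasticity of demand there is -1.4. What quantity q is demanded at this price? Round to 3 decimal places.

Ed = (dq/dp)·(p/q) ⇒ q = (dq/dp)·p/Ed = (-689)·42.6/(-1.4) = 20965.28571…

20965.286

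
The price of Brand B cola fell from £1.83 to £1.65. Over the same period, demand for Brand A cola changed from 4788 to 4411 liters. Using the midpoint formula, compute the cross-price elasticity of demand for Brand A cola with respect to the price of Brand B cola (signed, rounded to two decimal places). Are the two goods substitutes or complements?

%ΔQ_{Brand A cola} = (4411 − 4788)/avg = -377/4599.5 = -0.081965…
%ΔP_{Brand B cola} = (1.65 − 1.83)/avg = -0.18/1.74 = -0.103448…
E_cross = (-377/4599.5) / (-0.18/1.74) = 0.7923…
E_cross > 0 ⇒ the goods are substitutes.

0.79; substitutes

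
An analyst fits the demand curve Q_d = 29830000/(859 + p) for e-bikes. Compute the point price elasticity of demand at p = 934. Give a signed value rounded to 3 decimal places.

dQ_d/dp = −29830000/(859 + p)² = -9.27882. At p = 934, Q_d = 16636.9.
Ed = (dQ_d/dp)·(p/Q_d) = (-9.27882) × (934/16636.9) = -0.52091…

-0.521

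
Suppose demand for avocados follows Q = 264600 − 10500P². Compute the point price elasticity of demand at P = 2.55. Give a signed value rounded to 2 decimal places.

dQ/dP = −2·10500·P = -53550. At P = 2.55, Q = 196323.75.
Ed = (dQ/dP)·(P/Q) = (-53550) × (2.55/196323.75) = -0.6955…

-0.70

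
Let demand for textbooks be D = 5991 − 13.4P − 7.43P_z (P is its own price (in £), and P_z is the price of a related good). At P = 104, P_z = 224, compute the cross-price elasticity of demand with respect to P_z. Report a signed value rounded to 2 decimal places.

At the given values, D = 5991 − 13.4(104) − 7.43(224) = 2933.08.
∂D/∂P_z = -7.43.
E = (-7.43) × (224/2933.08) = -0.5674…

-0.57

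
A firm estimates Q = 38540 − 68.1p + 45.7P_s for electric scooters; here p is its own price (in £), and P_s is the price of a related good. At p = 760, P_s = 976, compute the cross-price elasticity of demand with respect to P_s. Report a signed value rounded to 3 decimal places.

At the given values, Q = 38540 − 68.1(760) + 45.7(976) = 31387.2.
∂Q/∂P_s = 45.7.
E = (45.7) × (976/31387.2) = 1.42106…

1.421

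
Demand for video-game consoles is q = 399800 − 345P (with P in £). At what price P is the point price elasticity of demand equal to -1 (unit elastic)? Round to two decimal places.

579.42

Ed = −345P/(399800 − 345P). Set this equal to -1:
345P = 1·(399800 − 345P) ⇒ 345P(1 + 1) = 1·399800
P = 1·399800 / (345·2) = 579.4202…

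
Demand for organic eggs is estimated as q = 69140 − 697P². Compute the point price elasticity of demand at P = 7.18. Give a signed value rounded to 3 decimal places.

dq/dP = −2·697·P = -10008.92. At P = 7.18, q = 33207.9772.
Ed = (dq/dP)·(P/q) = (-10008.92) × (7.18/33207.9772) = -2.16405…

-2.164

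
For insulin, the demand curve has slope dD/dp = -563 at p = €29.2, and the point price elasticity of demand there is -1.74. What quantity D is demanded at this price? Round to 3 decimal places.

Ed = (dD/dp)·(p/D) ⇒ D = (dD/dp)·p/Ed = (-563)·29.2/(-1.74) = 9448.04597…

9448.046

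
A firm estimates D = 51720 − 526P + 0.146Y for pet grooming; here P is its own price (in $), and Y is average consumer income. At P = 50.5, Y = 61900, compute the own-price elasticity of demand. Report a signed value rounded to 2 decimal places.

-0.78

At the given values, D = 51720 − 526(50.5) + 0.146(61900) = 34194.4.
∂D/∂P = −526.
E = (-526) × (50.5/34194.4) = -0.7768…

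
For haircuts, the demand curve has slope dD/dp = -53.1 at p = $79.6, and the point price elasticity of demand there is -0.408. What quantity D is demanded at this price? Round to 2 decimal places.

Ed = (dD/dp)·(p/D) ⇒ D = (dD/dp)·p/Ed = (-53.1)·79.6/(-0.408) = 10359.7058…

10359.71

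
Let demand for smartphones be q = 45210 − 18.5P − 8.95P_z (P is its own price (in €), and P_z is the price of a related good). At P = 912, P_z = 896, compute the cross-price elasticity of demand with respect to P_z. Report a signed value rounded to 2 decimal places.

At the given values, q = 45210 − 18.5(912) − 8.95(896) = 20318.8.
∂q/∂P_z = -8.95.
E = (-8.95) × (896/20318.8) = -0.3946…

-0.39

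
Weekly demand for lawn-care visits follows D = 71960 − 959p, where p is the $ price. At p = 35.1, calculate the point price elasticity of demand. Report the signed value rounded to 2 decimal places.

dD/dp = −959. At p = 35.1, D = 71960 − 959(35.1) = 38299.1.
Ed = (dD/dp)·(p/D) = −959 × (35.1/38299.1) = -0.8788…

-0.88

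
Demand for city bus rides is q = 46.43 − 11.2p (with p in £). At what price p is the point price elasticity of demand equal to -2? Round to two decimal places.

2.76

Ed = −11.2p/(46.43 − 11.2p). Set this equal to -2:
11.2p = 2·(46.43 − 11.2p) ⇒ 11.2p(1 + 2) = 2·46.43
p = 2·46.43 / (11.2·3) = 2.7636…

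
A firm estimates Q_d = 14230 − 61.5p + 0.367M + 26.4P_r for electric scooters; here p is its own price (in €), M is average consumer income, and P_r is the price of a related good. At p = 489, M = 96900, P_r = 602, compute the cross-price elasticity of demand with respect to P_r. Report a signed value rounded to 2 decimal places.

0.45

At the given values, Q_d = 14230 − 61.5(489) + 0.367(96900) + 26.4(602) = 35611.6.
∂Q_d/∂P_r = 26.4.
E = (26.4) × (602/35611.6) = 0.4462…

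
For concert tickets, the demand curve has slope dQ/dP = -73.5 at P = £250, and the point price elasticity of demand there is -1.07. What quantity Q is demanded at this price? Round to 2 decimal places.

17172.90

Ed = (dQ/dP)·(P/Q) ⇒ Q = (dQ/dP)·P/Ed = (-73.5)·250/(-1.07) = 17172.8971…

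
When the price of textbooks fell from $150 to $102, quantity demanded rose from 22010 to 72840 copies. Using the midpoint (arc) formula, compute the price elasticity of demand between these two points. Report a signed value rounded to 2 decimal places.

-2.81

%ΔQ = (72840 − 22010) / [(22010 + 72840)/2] = 50830/47425 = 1.071797…
%ΔP = (102 − 150) / [(150 + 102)/2] = -48/126 = -0.380952…
Arc Ed = %ΔQ / %ΔP = (50830/47425) / (-48/126) = -2.8134…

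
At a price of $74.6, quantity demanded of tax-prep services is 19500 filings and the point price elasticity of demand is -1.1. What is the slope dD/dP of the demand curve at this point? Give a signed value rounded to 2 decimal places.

-287.53

Ed = (dD/dP)·(P/D) ⇒ dD/dP = Ed·D/P = (-1.1)·19500/74.6 = -287.5335…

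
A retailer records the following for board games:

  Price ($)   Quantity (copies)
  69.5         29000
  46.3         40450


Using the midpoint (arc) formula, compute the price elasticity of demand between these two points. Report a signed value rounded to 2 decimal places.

%ΔQ = (40450 − 29000) / [(29000 + 40450)/2] = 11450/34725 = 0.329733…
%ΔP = (46.3 − 69.5) / [(69.5 + 46.3)/2] = -23.2/57.9 = -0.400690…
Arc Ed = %ΔQ / %ΔP = (11450/34725) / (-23.2/57.9) = -0.8229…

-0.82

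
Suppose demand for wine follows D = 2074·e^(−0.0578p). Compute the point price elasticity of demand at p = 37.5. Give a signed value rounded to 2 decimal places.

-2.17

dD/dp = −0.0578·D = -13.7216. At p = 37.5, D = 237.397.
Ed = (dD/dp)·(p/D) = (-13.7216) × (37.5/237.397) = -2.1675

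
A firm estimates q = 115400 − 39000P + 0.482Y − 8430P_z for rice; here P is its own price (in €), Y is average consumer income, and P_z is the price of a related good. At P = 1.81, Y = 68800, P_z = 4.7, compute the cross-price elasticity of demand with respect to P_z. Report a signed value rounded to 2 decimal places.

-1.03

At the given values, q = 115400 − 39000(1.81) + 0.482(68800) − 8430(4.7) = 38350.6.
∂q/∂P_z = -8430.
E = (-8430) × (4.7/38350.6) = -1.0331…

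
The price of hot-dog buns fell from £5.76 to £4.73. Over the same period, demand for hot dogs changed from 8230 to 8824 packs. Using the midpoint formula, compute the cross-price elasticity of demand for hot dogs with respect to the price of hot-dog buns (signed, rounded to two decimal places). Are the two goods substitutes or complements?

%ΔQ_{hot dogs} = (8824 − 8230)/avg = 594/8527 = 0.069661…
%ΔP_{hot-dog buns} = (4.73 − 5.76)/avg = -1.03/5.245 = -0.196377…
E_cross = (594/8527) / (-1.03/5.245) = -0.3547…
E_cross < 0 ⇒ the goods are complements.

-0.35; complements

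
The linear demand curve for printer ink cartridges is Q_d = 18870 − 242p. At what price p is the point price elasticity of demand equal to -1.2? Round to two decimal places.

42.53

Ed = −242p/(18870 − 242p). Set this equal to -1.2:
242p = 1.2·(18870 − 242p) ⇒ 242p(1 + 1.2) = 1.2·18870
p = 1.2·18870 / (242·2.2) = 42.5319…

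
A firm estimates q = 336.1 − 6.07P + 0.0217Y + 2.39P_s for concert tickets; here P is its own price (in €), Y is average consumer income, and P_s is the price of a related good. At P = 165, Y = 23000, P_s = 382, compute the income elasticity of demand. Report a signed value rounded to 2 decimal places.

At the given values, q = 336.1 − 6.07(165) + 0.0217(23000) + 2.39(382) = 746.63.
∂q/∂Y = 0.0217.
E = (0.0217) × (23000/746.63) = 0.6684…

0.67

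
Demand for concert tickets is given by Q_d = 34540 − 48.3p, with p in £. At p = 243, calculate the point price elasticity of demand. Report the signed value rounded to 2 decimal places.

dQ_d/dp = −48.3. At p = 243, Q_d = 34540 − 48.3(243) = 22803.1.
Ed = (dQ_d/dp)·(p/Q_d) = −48.3 × (243/22803.1) = -0.5147…

-0.51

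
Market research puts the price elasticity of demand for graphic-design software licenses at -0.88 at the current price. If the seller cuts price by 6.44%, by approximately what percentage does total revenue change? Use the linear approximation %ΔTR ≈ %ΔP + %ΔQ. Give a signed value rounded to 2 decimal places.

-0.77%

%ΔQ ≈ Ed × %ΔP = (-0.88) × (-6.44%) = +5.6672%
%ΔTR ≈ %ΔP + %ΔQ = (-6.44%) + (+5.6672%) = -0.7728%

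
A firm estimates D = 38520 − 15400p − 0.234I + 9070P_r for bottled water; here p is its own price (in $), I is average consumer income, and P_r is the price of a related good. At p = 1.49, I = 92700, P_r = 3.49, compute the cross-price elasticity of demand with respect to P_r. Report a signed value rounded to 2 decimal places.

1.24

At the given values, D = 38520 − 15400(1.49) − 0.234(92700) + 9070(3.49) = 25536.5.
∂D/∂P_r = 9070.
E = (9070) × (3.49/25536.5) = 1.2395…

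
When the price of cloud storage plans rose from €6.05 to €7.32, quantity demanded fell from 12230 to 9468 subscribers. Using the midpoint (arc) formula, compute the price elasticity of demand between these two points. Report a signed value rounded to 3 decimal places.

%ΔQ = (9468 − 12230) / [(12230 + 9468)/2] = -2762/10849 = -0.254585…
%ΔP = (7.32 − 6.05) / [(6.05 + 7.32)/2] = 1.27/6.685 = 0.189977…
Arc Ed = %ΔQ / %ΔP = (-2762/10849) / (1.27/6.685) = -1.34008…

-1.340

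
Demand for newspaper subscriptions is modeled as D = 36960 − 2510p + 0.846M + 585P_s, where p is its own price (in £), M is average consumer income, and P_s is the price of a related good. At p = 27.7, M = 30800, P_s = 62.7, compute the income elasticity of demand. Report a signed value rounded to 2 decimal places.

0.86

At the given values, D = 36960 − 2510(27.7) + 0.846(30800) + 585(62.7) = 30169.3.
∂D/∂M = 0.846.
E = (0.846) × (30800/30169.3) = 0.8636…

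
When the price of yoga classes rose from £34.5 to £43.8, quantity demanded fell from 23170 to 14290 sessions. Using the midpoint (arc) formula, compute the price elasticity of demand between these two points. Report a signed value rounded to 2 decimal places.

%ΔQ = (14290 − 23170) / [(23170 + 14290)/2] = -8880/18730 = -0.474105…
%ΔP = (43.8 − 34.5) / [(34.5 + 43.8)/2] = 9.3/39.15 = 0.237547…
Arc Ed = %ΔQ / %ΔP = (-8880/18730) / (9.3/39.15) = -1.9958…

-2.00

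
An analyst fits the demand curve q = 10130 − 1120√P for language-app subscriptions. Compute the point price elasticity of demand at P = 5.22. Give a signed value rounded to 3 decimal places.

-0.169

dq/dP = −1120/(2√P) = -245.105. At P = 5.22, q = 7571.1.
Ed = (dq/dP)·(P/q) = (-245.105) × (5.22/7571.1) = -0.16899…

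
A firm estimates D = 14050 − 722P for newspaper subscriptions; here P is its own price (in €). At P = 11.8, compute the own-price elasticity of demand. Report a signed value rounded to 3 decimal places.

-1.541

At the given values, D = 14050 − 722(11.8) = 5530.4.
∂D/∂P = −722.
E = (-722) × (11.8/5530.4) = -1.54050…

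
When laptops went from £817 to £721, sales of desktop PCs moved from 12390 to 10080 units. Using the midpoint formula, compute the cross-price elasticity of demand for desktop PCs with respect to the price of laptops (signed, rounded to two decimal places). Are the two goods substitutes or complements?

%ΔQ_{desktop PCs} = (10080 − 12390)/avg = -2310/11235 = -0.205607…
%ΔP_{laptops} = (721 − 817)/avg = -96/769 = -0.124837…
E_cross = (-2310/11235) / (-96/769) = 1.6470…
E_cross > 0 ⇒ the goods are substitutes.

1.65; substitutes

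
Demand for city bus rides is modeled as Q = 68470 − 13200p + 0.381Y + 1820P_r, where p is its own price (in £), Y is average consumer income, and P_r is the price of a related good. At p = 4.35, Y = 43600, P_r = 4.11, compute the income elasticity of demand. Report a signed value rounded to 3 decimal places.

At the given values, Q = 68470 − 13200(4.35) + 0.381(43600) + 1820(4.11) = 35141.8.
∂Q/∂Y = 0.381.
E = (0.381) × (43600/35141.8) = 0.47270…

0.473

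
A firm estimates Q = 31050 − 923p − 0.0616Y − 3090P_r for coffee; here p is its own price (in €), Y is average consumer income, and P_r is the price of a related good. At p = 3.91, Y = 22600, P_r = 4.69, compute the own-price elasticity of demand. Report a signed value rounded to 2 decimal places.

-0.31

At the given values, Q = 31050 − 923(3.91) − 0.0616(22600) − 3090(4.69) = 11556.81.
∂Q/∂p = −923.
E = (-923) × (3.91/11556.81) = -0.3122…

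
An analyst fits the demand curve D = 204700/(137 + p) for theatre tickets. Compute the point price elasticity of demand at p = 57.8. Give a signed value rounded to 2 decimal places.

dD/dp = −204700/(137 + p)² = -5.39436. At p = 57.8, D = 1050.82.
Ed = (dD/dp)·(p/D) = (-5.39436) × (57.8/1050.82) = -0.2967…

-0.30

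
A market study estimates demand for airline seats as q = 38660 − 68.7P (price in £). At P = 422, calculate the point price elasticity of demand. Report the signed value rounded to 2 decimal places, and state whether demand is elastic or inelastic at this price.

dq/dP = −68.7. At P = 422, q = 38660 − 68.7(422) = 9668.6.
Ed = (dq/dP)·(P/q) = −68.7 × (422/9668.6) = -2.9985…
|Ed| = 3.00 > 1, so demand is elastic.

-3.00; elastic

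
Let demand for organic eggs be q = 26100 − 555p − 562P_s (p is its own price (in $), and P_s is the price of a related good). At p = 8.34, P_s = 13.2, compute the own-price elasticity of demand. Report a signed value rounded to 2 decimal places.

At the given values, q = 26100 − 555(8.34) − 562(13.2) = 14052.9.
∂q/∂p = −555.
E = (-555) × (8.34/14052.9) = -0.3293…

-0.33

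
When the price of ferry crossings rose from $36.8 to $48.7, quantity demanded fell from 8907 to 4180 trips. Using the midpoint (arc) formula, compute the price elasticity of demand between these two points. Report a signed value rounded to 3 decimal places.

%ΔQ = (4180 − 8907) / [(8907 + 4180)/2] = -4727/6543.5 = -0.722396…
%ΔP = (48.7 − 36.8) / [(36.8 + 48.7)/2] = 11.9/42.75 = 0.278362…
Arc Ed = %ΔQ / %ΔP = (-4727/6543.5) / (11.9/42.75) = -2.59516…

-2.595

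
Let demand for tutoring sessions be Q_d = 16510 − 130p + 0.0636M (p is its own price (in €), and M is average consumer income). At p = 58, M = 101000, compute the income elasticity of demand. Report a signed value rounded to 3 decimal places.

0.417

At the given values, Q_d = 16510 − 130(58) + 0.0636(101000) = 15393.6.
∂Q_d/∂M = 0.0636.
E = (0.0636) × (101000/15393.6) = 0.41729…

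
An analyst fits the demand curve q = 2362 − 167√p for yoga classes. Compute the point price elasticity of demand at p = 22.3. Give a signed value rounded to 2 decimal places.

dq/dp = −167/(2√p) = -17.6821. At p = 22.3, q = 1573.38.
Ed = (dq/dp)·(p/q) = (-17.6821) × (22.3/1573.38) = -0.2506…

-0.25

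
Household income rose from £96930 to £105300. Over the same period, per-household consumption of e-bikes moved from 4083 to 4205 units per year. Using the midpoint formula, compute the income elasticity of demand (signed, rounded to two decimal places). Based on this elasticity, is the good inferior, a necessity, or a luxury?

%ΔQ = (4205 − 4083)/[( 4083 + 4205)/2] = 122/4144 = 0.029440…
%ΔIncome = (105300 − 96930)/[( 96930 + 105300)/2] = 8370/101115 = 0.082777…
E_income = (122/4144) / (8370/101115) = 0.3556…
0 < E_income < 1 ⇒ normal good, necessity.

0.36; necessity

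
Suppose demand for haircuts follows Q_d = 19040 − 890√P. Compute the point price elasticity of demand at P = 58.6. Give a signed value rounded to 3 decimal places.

-0.279

dQ_d/dP = −890/(2√P) = -58.1315. At P = 58.6, Q_d = 12227.
Ed = (dQ_d/dP)·(P/Q_d) = (-58.1315) × (58.6/12227) = -0.27860…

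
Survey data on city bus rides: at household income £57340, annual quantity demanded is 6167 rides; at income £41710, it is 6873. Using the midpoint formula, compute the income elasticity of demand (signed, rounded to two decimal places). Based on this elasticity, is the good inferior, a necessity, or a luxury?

-0.34; inferior

%ΔQ = (6873 − 6167)/[( 6167 + 6873)/2] = 706/6520 = 0.108282…
%ΔIncome = (41710 − 57340)/[( 57340 + 41710)/2] = -15630/49525 = -0.315598…
E_income = (706/6520) / (-15630/49525) = -0.3431…
E_income < 0 ⇒ inferior good.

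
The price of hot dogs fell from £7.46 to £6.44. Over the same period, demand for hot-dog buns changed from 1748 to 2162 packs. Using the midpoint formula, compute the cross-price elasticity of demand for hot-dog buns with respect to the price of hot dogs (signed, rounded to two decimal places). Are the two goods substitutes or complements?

-1.44; complements

%ΔQ_{hot-dog buns} = (2162 − 1748)/avg = 414/1955 = 0.211764…
%ΔP_{hot dogs} = (6.44 − 7.46)/avg = -1.02/6.95 = -0.146762…
E_cross = (414/1955) / (-1.02/6.95) = -1.4429…
E_cross < 0 ⇒ the goods are complements.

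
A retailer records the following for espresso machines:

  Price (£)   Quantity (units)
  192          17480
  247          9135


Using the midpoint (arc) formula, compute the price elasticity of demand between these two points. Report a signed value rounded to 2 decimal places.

-2.50

%ΔQ = (9135 − 17480) / [(17480 + 9135)/2] = -8345/13307.5 = -0.627089…
%ΔP = (247 − 192) / [(192 + 247)/2] = 55/219.5 = 0.250569…
Arc Ed = %ΔQ / %ΔP = (-8345/13307.5) / (55/219.5) = -2.5026…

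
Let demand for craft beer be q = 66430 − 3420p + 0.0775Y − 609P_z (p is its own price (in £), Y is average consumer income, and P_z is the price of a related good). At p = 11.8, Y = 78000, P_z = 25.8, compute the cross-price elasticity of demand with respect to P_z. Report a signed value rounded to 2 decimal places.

At the given values, q = 66430 − 3420(11.8) + 0.0775(78000) − 609(25.8) = 16406.8.
∂q/∂P_z = -609.
E = (-609) × (25.8/16406.8) = -0.9576…

-0.96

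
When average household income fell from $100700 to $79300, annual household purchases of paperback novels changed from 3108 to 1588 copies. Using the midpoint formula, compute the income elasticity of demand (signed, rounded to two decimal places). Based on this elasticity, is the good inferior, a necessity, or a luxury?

2.72; luxury

%ΔQ = (1588 − 3108)/[( 3108 + 1588)/2] = -1520/2348 = -0.647359…
%ΔIncome = (79300 − 100700)/[( 100700 + 79300)/2] = -21400/90000 = -0.237777…
E_income = (-1520/2348) / (-21400/90000) = 2.7225…
E_income > 1 ⇒ normal good, luxury.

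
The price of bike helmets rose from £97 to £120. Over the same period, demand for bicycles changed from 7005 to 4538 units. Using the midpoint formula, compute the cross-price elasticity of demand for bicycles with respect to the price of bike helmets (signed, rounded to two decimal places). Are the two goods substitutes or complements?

%ΔQ_{bicycles} = (4538 − 7005)/avg = -2467/5771.5 = -0.427445…
%ΔP_{bike helmets} = (120 − 97)/avg = 23/108.5 = 0.211981…
E_cross = (-2467/5771.5) / (23/108.5) = -2.0164…
E_cross < 0 ⇒ the goods are complements.

-2.02; complements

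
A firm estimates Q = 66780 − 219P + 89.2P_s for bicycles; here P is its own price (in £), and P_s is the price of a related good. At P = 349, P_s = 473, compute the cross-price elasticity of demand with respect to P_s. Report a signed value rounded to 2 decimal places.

At the given values, Q = 66780 − 219(349) + 89.2(473) = 32540.6.
∂Q/∂P_s = 89.2.
E = (89.2) × (473/32540.6) = 1.2965…

1.30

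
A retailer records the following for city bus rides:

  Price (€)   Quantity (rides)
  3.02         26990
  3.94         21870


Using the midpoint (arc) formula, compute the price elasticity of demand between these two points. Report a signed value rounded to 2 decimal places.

%ΔQ = (21870 − 26990) / [(26990 + 21870)/2] = -5120/24430 = -0.209578…
%ΔP = (3.94 − 3.02) / [(3.02 + 3.94)/2] = 0.92/3.48 = 0.264367…
Arc Ed = %ΔQ / %ΔP = (-5120/24430) / (0.92/3.48) = -0.7927…

-0.79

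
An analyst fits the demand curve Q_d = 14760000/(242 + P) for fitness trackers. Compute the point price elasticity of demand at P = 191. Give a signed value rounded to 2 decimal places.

-0.44

dQ_d/dP = −14760000/(242 + P)² = -78.7246. At P = 191, Q_d = 34087.8.
Ed = (dQ_d/dP)·(P/Q_d) = (-78.7246) × (191/34087.8) = -0.4411…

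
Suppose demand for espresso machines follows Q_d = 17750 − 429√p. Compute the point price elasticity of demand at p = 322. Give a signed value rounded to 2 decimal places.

-0.38

dQ_d/dp = −429/(2√p) = -11.9536. At p = 322, Q_d = 10051.9.
Ed = (dQ_d/dp)·(p/Q_d) = (-11.9536) × (322/10051.9) = -0.3829…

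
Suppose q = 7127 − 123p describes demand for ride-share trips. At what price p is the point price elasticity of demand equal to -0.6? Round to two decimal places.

Ed = −123p/(7127 − 123p). Set this equal to -0.6:
123p = 0.6·(7127 − 123p) ⇒ 123p(1 + 0.6) = 0.6·7127
p = 0.6·7127 / (123·1.6) = 21.7286…

21.73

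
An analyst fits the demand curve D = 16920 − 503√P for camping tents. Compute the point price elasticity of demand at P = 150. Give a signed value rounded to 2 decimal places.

-0.29

dD/dP = −503/(2√P) = -20.5349. At P = 150, D = 10759.5.
Ed = (dD/dP)·(P/D) = (-20.5349) × (150/10759.5) = -0.2862…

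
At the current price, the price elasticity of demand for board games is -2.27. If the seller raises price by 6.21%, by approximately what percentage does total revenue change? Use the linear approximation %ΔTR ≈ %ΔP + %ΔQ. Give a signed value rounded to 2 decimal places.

%ΔQ ≈ Ed × %ΔP = (-2.27) × (+6.21%) = -14.0967%
%ΔTR ≈ %ΔP + %ΔQ = (+6.21%) + (-14.0967%) = -7.8867%

-7.89%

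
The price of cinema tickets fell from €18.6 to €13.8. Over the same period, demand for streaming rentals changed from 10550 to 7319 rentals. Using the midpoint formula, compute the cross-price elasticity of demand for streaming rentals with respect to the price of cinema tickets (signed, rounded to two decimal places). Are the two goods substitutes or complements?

%ΔQ_{streaming rentals} = (7319 − 10550)/avg = -3231/8934.5 = -0.361631…
%ΔP_{cinema tickets} = (13.8 − 18.6)/avg = -4.8/16.2 = -0.296296…
E_cross = (-3231/8934.5) / (-4.8/16.2) = 1.2205…
E_cross > 0 ⇒ the goods are substitutes.

1.22; substitutes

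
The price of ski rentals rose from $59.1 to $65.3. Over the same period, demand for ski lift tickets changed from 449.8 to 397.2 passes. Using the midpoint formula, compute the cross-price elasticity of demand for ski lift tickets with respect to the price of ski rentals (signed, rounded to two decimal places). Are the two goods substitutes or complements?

-1.25; complements

%ΔQ_{ski lift tickets} = (397.2 − 449.8)/avg = -52.6/423.5 = -0.124203…
%ΔP_{ski rentals} = (65.3 − 59.1)/avg = 6.2/62.2 = 0.099678…
E_cross = (-52.6/423.5) / (6.2/62.2) = -1.2460…
E_cross < 0 ⇒ the goods are complements.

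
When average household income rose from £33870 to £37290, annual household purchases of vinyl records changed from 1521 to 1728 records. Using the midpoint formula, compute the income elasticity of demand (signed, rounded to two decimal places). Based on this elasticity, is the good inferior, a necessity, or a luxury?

%ΔQ = (1728 − 1521)/[( 1521 + 1728)/2] = 207/1624.5 = 0.127423…
%ΔIncome = (37290 − 33870)/[( 33870 + 37290)/2] = 3420/35580 = 0.096121…
E_income = (207/1624.5) / (3420/35580) = 1.3256…
E_income > 1 ⇒ normal good, luxury.

1.33; luxury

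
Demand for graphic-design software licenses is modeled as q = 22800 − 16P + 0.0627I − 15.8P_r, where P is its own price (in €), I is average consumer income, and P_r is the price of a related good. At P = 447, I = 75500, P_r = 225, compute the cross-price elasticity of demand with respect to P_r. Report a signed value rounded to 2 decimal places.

At the given values, q = 22800 − 16(447) + 0.0627(75500) − 15.8(225) = 16826.85.
∂q/∂P_r = -15.8.
E = (-15.8) × (225/16826.85) = -0.2112…

-0.21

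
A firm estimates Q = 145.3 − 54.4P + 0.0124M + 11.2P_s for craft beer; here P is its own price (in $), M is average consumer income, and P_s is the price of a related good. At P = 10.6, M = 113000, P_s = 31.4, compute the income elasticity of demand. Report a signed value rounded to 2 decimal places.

1.06

At the given values, Q = 145.3 − 54.4(10.6) + 0.0124(113000) + 11.2(31.4) = 1321.54.
∂Q/∂M = 0.0124.
E = (0.0124) × (113000/1321.54) = 1.0602…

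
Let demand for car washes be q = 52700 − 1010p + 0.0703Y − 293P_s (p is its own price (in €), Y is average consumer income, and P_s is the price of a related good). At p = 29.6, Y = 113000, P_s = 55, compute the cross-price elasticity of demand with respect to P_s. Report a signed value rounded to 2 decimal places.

-1.10

At the given values, q = 52700 − 1010(29.6) + 0.0703(113000) − 293(55) = 14632.9.
∂q/∂P_s = -293.
E = (-293) × (55/14632.9) = -1.1012…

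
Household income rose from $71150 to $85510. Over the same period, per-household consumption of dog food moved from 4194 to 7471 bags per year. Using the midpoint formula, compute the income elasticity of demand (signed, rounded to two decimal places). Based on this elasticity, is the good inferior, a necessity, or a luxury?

%ΔQ = (7471 − 4194)/[( 4194 + 7471)/2] = 3277/5832.5 = 0.561851…
%ΔIncome = (85510 − 71150)/[( 71150 + 85510)/2] = 14360/78330 = 0.183326…
E_income = (3277/5832.5) / (14360/78330) = 3.0647…
E_income > 1 ⇒ normal good, luxury.

3.06; luxury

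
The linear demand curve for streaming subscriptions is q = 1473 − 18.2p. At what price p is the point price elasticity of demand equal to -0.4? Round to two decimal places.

23.12

Ed = −18.2p/(1473 − 18.2p). Set this equal to -0.4:
18.2p = 0.4·(1473 − 18.2p) ⇒ 18.2p(1 + 0.4) = 0.4·1473
p = 0.4·1473 / (18.2·1.4) = 23.1240…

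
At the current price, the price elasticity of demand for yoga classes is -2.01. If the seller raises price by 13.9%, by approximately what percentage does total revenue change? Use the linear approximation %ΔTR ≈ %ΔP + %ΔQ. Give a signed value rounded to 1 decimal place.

%ΔQ ≈ Ed × %ΔP = (-2.01) × (+13.9%) = -27.9390%
%ΔTR ≈ %ΔP + %ΔQ = (+13.9%) + (-27.9390%) = -14.0390%

-14.0%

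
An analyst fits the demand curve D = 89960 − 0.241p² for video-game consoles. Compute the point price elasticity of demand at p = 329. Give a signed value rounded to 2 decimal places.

dD/dp = −2·0.241·p = -158.578. At p = 329, D = 63873.919.
Ed = (dD/dp)·(p/D) = (-158.578) × (329/63873.919) = -0.8167…

-0.82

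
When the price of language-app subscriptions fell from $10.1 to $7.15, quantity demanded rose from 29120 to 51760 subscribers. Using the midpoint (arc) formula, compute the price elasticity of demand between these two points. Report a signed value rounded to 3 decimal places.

%ΔQ = (51760 − 29120) / [(29120 + 51760)/2] = 22640/40440 = 0.559841…
%ΔP = (7.15 − 10.1) / [(10.1 + 7.15)/2] = -2.95/8.625 = -0.342028…
Arc Ed = %ΔQ / %ΔP = (22640/40440) / (-2.95/8.625) = -1.63682…

-1.637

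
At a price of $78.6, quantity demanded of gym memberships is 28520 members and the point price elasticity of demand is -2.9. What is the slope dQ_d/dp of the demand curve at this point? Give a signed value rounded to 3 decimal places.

Ed = (dQ_d/dp)·(p/Q_d) ⇒ dQ_d/dp = Ed·Q_d/p = (-2.9)·28520/78.6 = -1052.26463…

-1052.265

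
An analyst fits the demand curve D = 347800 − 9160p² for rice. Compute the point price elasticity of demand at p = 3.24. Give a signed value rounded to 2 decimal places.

dD/dp = −2·9160·p = -59356.8. At p = 3.24, D = 251641.984.
Ed = (dD/dp)·(p/D) = (-59356.8) × (3.24/251641.984) = -0.7642…

-0.76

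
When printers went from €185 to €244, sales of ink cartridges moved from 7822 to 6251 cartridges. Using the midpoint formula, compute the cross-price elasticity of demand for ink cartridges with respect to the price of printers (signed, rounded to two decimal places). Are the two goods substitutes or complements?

-0.81; complements

%ΔQ_{ink cartridges} = (6251 − 7822)/avg = -1571/7036.5 = -0.223264…
%ΔP_{printers} = (244 − 185)/avg = 59/214.5 = 0.275058…
E_cross = (-1571/7036.5) / (59/214.5) = -0.8116…
E_cross < 0 ⇒ the goods are complements.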